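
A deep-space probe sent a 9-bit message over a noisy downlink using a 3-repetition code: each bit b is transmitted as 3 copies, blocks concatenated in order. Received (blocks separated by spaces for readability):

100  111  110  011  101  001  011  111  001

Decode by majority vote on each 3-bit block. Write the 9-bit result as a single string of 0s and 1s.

011110110

Block 1 (100): 1 one → 0
Block 2 (111): 3 ones → 1
Block 3 (110): 2 ones → 1
Block 4 (011): 2 ones → 1
Block 5 (101): 2 ones → 1
Block 6 (001): 1 one → 0
Block 7 (011): 2 ones → 1
Block 8 (111): 3 ones → 1
Block 9 (001): 1 one → 0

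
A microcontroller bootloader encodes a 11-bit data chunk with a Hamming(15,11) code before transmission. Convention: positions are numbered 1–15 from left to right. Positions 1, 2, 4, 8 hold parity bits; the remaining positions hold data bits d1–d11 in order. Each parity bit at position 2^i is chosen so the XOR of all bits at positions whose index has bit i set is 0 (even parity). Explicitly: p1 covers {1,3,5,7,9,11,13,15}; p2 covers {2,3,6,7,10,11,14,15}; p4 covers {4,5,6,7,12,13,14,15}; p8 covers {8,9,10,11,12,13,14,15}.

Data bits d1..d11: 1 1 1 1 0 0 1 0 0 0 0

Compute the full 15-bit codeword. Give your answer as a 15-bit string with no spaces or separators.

Place data at non-parity positions: p1 p2 1 p4 1 1 1 p8 0 0 1 0 0 0 0
p1 (pos 1,3,5,7,9,11,13,15): XOR of data positions = 1⊕1⊕1⊕0⊕1⊕0⊕0 = 0
p2 (pos 2,3,6,7,10,11,14,15): XOR of data positions = 1⊕1⊕1⊕0⊕1⊕0⊕0 = 0
p4 (pos 4,5,6,7,12,13,14,15): XOR of data positions = 1⊕1⊕1⊕0⊕0⊕0⊕0 = 1
p8 (pos 8,9,10,11,12,13,14,15): XOR of data positions = 0⊕0⊕1⊕0⊕0⊕0⊕0 = 1
Codeword: 001111110010000

001111110010000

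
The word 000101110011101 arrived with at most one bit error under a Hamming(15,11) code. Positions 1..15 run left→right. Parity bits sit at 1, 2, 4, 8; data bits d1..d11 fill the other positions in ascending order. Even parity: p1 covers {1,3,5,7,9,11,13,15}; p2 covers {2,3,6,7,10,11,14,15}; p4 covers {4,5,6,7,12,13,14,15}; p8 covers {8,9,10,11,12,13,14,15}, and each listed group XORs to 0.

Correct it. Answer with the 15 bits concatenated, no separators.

s1 (pos 1,3,5,7,9,11,13,15): 0⊕0⊕0⊕1⊕0⊕1⊕1⊕1 = 0
s2 (pos 2,3,6,7,10,11,14,15): 0⊕0⊕1⊕1⊕0⊕1⊕0⊕1 = 0
s4 (pos 4,5,6,7,12,13,14,15): 1⊕0⊕1⊕1⊕1⊕1⊕0⊕1 = 0
s8 (pos 8,9,10,11,12,13,14,15): 1⊕0⊕0⊕1⊕1⊕1⊕0⊕1 = 1
Syndrome s8…s1 = 1000 → error at position 8.
Flip position 8: 000101110011101 → 000101100011101

000101100011101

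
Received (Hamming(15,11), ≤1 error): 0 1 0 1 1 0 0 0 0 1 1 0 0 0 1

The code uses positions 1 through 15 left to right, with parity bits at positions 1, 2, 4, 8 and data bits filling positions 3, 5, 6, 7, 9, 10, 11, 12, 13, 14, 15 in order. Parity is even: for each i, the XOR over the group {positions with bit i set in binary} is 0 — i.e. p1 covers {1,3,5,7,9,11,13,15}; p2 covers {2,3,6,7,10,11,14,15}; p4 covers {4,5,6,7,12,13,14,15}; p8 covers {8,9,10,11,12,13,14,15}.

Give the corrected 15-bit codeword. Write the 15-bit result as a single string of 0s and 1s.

s1 (pos 1,3,5,7,9,11,13,15): 0⊕0⊕1⊕0⊕0⊕1⊕0⊕1 = 1
s2 (pos 2,3,6,7,10,11,14,15): 1⊕0⊕0⊕0⊕1⊕1⊕0⊕1 = 0
s4 (pos 4,5,6,7,12,13,14,15): 1⊕1⊕0⊕0⊕0⊕0⊕0⊕1 = 1
s8 (pos 8,9,10,11,12,13,14,15): 0⊕0⊕1⊕1⊕0⊕0⊕0⊕1 = 1
Syndrome s8…s1 = 1101 → error at position 13.
Flip position 13: 010110000110001 → 010110000110101

010110000110101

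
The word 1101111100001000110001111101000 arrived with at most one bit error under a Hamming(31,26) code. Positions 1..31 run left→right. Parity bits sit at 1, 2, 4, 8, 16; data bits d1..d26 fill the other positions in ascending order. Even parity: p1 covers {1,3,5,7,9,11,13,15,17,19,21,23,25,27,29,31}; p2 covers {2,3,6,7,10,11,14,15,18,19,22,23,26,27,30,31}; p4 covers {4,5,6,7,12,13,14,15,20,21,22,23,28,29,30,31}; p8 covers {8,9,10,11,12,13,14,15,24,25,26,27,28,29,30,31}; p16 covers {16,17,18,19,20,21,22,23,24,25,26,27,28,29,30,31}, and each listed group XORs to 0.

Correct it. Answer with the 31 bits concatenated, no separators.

s1 (pos 1,3,5,7,9,11,13,15,17,19,21,23,25,27,29,31): 1⊕0⊕1⊕1⊕0⊕0⊕1⊕0⊕1⊕0⊕0⊕1⊕1⊕0⊕0⊕0 = 1
s2 (pos 2,3,6,7,10,11,14,15,18,19,22,23,26,27,30,31): 1⊕0⊕1⊕1⊕0⊕0⊕0⊕0⊕1⊕0⊕1⊕1⊕1⊕0⊕0⊕0 = 1
s4 (pos 4,5,6,7,12,13,14,15,20,21,22,23,28,29,30,31): 1⊕1⊕1⊕1⊕0⊕1⊕0⊕0⊕0⊕0⊕1⊕1⊕1⊕0⊕0⊕0 = 0
s8 (pos 8,9,10,11,12,13,14,15,24,25,26,27,28,29,30,31): 1⊕0⊕0⊕0⊕0⊕1⊕0⊕0⊕1⊕1⊕1⊕0⊕1⊕0⊕0⊕0 = 0
s16 (pos 16,17,18,19,20,21,22,23,24,25,26,27,28,29,30,31): 0⊕1⊕1⊕0⊕0⊕0⊕1⊕1⊕1⊕1⊕1⊕0⊕1⊕0⊕0⊕0 = 0
Syndrome s16…s1 = 00011 → error at position 3.
Flip position 3: 1101111100001000110001111101000 → 1111111100001000110001111101000

1111111100001000110001111101000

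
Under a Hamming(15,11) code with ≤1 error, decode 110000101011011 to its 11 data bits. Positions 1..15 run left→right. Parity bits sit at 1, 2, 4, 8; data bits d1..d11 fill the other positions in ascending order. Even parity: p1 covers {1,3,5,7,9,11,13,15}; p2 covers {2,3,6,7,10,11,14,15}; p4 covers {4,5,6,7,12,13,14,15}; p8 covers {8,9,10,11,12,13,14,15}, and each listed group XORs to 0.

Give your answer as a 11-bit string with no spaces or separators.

00011001011

s1 (pos 1,3,5,7,9,11,13,15): 1⊕0⊕0⊕1⊕1⊕1⊕0⊕1 = 1
s2 (pos 2,3,6,7,10,11,14,15): 1⊕0⊕0⊕1⊕0⊕1⊕1⊕1 = 1
s4 (pos 4,5,6,7,12,13,14,15): 0⊕0⊕0⊕1⊕1⊕0⊕1⊕1 = 0
s8 (pos 8,9,10,11,12,13,14,15): 0⊕1⊕0⊕1⊕1⊕0⊕1⊕1 = 1
Syndrome s8…s1 = 1011 → error at position 11.
Flip position 11: 110000101011011 → 110000101001011
Read data bits from positions 3,5,6,7,9,10,11,12,13,14,15: 00011001011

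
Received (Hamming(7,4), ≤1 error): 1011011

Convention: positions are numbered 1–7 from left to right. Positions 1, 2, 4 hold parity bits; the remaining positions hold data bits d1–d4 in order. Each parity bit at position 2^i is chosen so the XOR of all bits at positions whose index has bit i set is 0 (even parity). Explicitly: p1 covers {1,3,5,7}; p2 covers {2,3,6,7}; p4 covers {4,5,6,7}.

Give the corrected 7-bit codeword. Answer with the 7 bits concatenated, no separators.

s1 (pos 1,3,5,7): 1⊕1⊕0⊕1 = 1
s2 (pos 2,3,6,7): 0⊕1⊕1⊕1 = 1
s4 (pos 4,5,6,7): 1⊕0⊕1⊕1 = 1
Syndrome s4…s1 = 111 → error at position 7.
Flip position 7: 1011011 → 1011010

1011010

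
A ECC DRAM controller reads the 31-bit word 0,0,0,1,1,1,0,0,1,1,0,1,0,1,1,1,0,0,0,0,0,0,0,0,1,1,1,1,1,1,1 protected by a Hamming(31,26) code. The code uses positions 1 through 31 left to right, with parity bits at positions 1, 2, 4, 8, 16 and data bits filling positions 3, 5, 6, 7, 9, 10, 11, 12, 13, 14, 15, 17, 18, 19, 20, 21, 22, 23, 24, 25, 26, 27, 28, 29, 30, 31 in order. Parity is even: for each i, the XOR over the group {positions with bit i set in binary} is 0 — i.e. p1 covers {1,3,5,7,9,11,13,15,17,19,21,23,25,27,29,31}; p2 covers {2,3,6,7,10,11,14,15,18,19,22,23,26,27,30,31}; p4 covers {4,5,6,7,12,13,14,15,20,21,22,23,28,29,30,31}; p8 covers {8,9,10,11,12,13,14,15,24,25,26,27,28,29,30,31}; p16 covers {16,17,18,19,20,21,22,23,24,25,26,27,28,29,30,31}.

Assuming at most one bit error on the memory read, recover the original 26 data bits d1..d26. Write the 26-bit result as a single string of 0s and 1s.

s1 (pos 1,3,5,7,9,11,13,15,17,19,21,23,25,27,29,31): 0⊕0⊕1⊕0⊕1⊕0⊕0⊕1⊕0⊕0⊕0⊕0⊕1⊕1⊕1⊕1 = 1
s2 (pos 2,3,6,7,10,11,14,15,18,19,22,23,26,27,30,31): 0⊕0⊕1⊕0⊕1⊕0⊕1⊕1⊕0⊕0⊕0⊕0⊕1⊕1⊕1⊕1 = 0
s4 (pos 4,5,6,7,12,13,14,15,20,21,22,23,28,29,30,31): 1⊕1⊕1⊕0⊕1⊕0⊕1⊕1⊕0⊕0⊕0⊕0⊕1⊕1⊕1⊕1 = 0
s8 (pos 8,9,10,11,12,13,14,15,24,25,26,27,28,29,30,31): 0⊕1⊕1⊕0⊕1⊕0⊕1⊕1⊕0⊕1⊕1⊕1⊕1⊕1⊕1⊕1 = 0
s16 (pos 16,17,18,19,20,21,22,23,24,25,26,27,28,29,30,31): 1⊕0⊕0⊕0⊕0⊕0⊕0⊕0⊕0⊕1⊕1⊕1⊕1⊕1⊕1⊕1 = 0
Syndrome s16…s1 = 00001 → error at position 1.
Flip position 1: 0001110011010111000000001111111 → 1001110011010111000000001111111
Read data bits from positions 3,5,6,7,9,10,11,12,13,14,15,17,18,19,20,21,22,23,24,25,26,27,28,29,30,31: 01101101011000000001111111

01101101011000000001111111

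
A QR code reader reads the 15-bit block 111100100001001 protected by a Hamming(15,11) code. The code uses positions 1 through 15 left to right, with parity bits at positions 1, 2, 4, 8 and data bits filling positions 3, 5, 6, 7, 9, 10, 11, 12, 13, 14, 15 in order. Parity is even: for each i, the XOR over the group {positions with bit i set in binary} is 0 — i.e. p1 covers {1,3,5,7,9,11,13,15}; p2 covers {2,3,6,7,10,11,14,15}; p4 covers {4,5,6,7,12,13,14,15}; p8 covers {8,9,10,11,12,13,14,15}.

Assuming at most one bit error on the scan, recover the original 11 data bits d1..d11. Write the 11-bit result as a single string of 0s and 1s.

10010001001

s1 (pos 1,3,5,7,9,11,13,15): 1⊕1⊕0⊕1⊕0⊕0⊕0⊕1 = 0
s2 (pos 2,3,6,7,10,11,14,15): 1⊕1⊕0⊕1⊕0⊕0⊕0⊕1 = 0
s4 (pos 4,5,6,7,12,13,14,15): 1⊕0⊕0⊕1⊕1⊕0⊕0⊕1 = 0
s8 (pos 8,9,10,11,12,13,14,15): 0⊕0⊕0⊕0⊕1⊕0⊕0⊕1 = 0
Syndrome s8…s1 = 0000 → no error.
Read data bits from positions 3,5,6,7,9,10,11,12,13,14,15: 10010001001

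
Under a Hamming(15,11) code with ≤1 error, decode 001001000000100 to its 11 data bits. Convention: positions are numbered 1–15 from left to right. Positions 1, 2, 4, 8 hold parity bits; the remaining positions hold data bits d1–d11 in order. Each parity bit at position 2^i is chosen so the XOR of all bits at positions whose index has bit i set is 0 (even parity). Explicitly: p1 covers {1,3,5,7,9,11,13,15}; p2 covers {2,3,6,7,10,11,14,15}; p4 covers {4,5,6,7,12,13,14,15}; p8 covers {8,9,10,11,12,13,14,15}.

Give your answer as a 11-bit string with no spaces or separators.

s1 (pos 1,3,5,7,9,11,13,15): 0⊕1⊕0⊕0⊕0⊕0⊕1⊕0 = 0
s2 (pos 2,3,6,7,10,11,14,15): 0⊕1⊕1⊕0⊕0⊕0⊕0⊕0 = 0
s4 (pos 4,5,6,7,12,13,14,15): 0⊕0⊕1⊕0⊕0⊕1⊕0⊕0 = 0
s8 (pos 8,9,10,11,12,13,14,15): 0⊕0⊕0⊕0⊕0⊕1⊕0⊕0 = 1
Syndrome s8…s1 = 1000 → error at position 8.
Flip position 8: 001001000000100 → 001001010000100
Read data bits from positions 3,5,6,7,9,10,11,12,13,14,15: 10100000100

10100000100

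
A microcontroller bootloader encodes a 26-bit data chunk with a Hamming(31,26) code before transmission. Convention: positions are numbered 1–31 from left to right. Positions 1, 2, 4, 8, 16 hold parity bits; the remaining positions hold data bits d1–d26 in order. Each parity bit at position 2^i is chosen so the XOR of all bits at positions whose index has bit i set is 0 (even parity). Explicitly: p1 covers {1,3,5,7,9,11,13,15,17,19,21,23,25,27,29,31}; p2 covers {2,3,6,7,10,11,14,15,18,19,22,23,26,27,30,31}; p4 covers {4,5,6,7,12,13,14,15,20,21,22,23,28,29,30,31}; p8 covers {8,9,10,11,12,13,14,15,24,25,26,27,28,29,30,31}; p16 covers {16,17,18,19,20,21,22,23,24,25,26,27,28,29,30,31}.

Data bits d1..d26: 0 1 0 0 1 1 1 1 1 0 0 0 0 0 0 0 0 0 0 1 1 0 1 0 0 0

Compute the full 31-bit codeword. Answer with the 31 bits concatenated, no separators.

1100100011111001000000001101000

Place data at non-parity positions: p1 p2 0 p4 1 0 0 p8 1 1 1 1 1 0 0 p16 0 0 0 0 0 0 0 0 1 1 0 1 0 0 0
p1 (pos 1,3,5,7,9,11,13,15,17,19,21,23,25,27,29,31): XOR of data positions = 0⊕1⊕0⊕1⊕1⊕1⊕0⊕0⊕0⊕0⊕0⊕1⊕0⊕0⊕0 = 1
p2 (pos 2,3,6,7,10,11,14,15,18,19,22,23,26,27,30,31): XOR of data positions = 0⊕0⊕0⊕1⊕1⊕0⊕0⊕0⊕0⊕0⊕0⊕1⊕0⊕0⊕0 = 1
p4 (pos 4,5,6,7,12,13,14,15,20,21,22,23,28,29,30,31): XOR of data positions = 1⊕0⊕0⊕1⊕1⊕0⊕0⊕0⊕0⊕0⊕0⊕1⊕0⊕0⊕0 = 0
p8 (pos 8,9,10,11,12,13,14,15,24,25,26,27,28,29,30,31): XOR of data positions = 1⊕1⊕1⊕1⊕1⊕0⊕0⊕0⊕1⊕1⊕0⊕1⊕0⊕0⊕0 = 0
p16 (pos 16,17,18,19,20,21,22,23,24,25,26,27,28,29,30,31): XOR of data positions = 0⊕0⊕0⊕0⊕0⊕0⊕0⊕0⊕1⊕1⊕0⊕1⊕0⊕0⊕0 = 1
Codeword: 1100100011111001000000001101000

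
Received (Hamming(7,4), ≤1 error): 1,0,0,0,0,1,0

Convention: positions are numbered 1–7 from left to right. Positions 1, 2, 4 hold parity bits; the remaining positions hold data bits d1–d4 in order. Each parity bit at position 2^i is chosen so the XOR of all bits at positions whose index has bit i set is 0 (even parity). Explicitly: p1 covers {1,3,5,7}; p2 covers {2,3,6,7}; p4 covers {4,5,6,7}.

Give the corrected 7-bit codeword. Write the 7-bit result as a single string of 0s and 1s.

s1 (pos 1,3,5,7): 1⊕0⊕0⊕0 = 1
s2 (pos 2,3,6,7): 0⊕0⊕1⊕0 = 1
s4 (pos 4,5,6,7): 0⊕0⊕1⊕0 = 1
Syndrome s4…s1 = 111 → error at position 7.
Flip position 7: 1000010 → 1000011

1000011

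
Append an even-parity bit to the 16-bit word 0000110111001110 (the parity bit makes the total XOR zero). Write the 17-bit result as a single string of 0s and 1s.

00001101110011100

XOR of the 16 data bits: 0⊕0⊕0⊕0⊕1⊕1⊕0⊕1⊕1⊕1⊕0⊕0⊕1⊕1⊕1⊕0 = 0
Parity bit = 0 (so all 17 bits XOR to 0).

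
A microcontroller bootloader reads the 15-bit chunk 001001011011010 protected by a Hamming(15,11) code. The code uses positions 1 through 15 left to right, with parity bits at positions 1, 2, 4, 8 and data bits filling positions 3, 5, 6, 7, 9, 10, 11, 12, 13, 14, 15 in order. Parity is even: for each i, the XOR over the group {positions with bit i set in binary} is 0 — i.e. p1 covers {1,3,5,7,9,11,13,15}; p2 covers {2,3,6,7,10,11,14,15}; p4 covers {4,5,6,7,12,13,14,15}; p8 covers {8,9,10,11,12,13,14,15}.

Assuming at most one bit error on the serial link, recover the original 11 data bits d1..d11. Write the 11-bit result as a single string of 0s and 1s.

10101011110

s1 (pos 1,3,5,7,9,11,13,15): 0⊕1⊕0⊕0⊕1⊕1⊕0⊕0 = 1
s2 (pos 2,3,6,7,10,11,14,15): 0⊕1⊕1⊕0⊕0⊕1⊕1⊕0 = 0
s4 (pos 4,5,6,7,12,13,14,15): 0⊕0⊕1⊕0⊕1⊕0⊕1⊕0 = 1
s8 (pos 8,9,10,11,12,13,14,15): 1⊕1⊕0⊕1⊕1⊕0⊕1⊕0 = 1
Syndrome s8…s1 = 1101 → error at position 13.
Flip position 13: 001001011011010 → 001001011011110
Read data bits from positions 3,5,6,7,9,10,11,12,13,14,15: 10101011110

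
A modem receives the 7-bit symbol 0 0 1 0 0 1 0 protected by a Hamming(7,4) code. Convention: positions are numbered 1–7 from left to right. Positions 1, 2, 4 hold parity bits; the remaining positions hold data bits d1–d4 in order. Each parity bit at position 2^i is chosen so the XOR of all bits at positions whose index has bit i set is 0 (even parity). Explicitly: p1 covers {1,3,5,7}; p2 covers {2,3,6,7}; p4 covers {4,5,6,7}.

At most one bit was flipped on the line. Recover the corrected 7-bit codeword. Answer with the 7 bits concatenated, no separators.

s1 (pos 1,3,5,7): 0⊕1⊕0⊕0 = 1
s2 (pos 2,3,6,7): 0⊕1⊕1⊕0 = 0
s4 (pos 4,5,6,7): 0⊕0⊕1⊕0 = 1
Syndrome s4…s1 = 101 → error at position 5.
Flip position 5: 0010010 → 0010110

0010110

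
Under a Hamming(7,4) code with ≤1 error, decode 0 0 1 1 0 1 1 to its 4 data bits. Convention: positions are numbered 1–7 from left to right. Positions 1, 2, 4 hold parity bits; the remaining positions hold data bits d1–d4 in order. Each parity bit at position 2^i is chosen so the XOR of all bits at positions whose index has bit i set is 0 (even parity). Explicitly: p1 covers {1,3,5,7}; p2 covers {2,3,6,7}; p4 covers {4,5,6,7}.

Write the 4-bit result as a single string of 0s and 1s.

1001

s1 (pos 1,3,5,7): 0⊕1⊕0⊕1 = 0
s2 (pos 2,3,6,7): 0⊕1⊕1⊕1 = 1
s4 (pos 4,5,6,7): 1⊕0⊕1⊕1 = 1
Syndrome s4…s1 = 110 → error at position 6.
Flip position 6: 0011011 → 0011001
Read data bits from positions 3,5,6,7: 1001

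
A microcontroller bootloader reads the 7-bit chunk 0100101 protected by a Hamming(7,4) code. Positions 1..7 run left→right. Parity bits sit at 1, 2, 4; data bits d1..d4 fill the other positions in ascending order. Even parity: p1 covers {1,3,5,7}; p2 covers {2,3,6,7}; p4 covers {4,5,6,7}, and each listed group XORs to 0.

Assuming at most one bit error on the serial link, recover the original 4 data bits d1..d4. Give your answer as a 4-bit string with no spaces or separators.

0101

s1 (pos 1,3,5,7): 0⊕0⊕1⊕1 = 0
s2 (pos 2,3,6,7): 1⊕0⊕0⊕1 = 0
s4 (pos 4,5,6,7): 0⊕1⊕0⊕1 = 0
Syndrome s4…s1 = 000 → no error.
Read data bits from positions 3,5,6,7: 0101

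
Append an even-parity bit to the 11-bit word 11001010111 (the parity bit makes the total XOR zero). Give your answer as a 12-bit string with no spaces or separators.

XOR of the 11 data bits: 1⊕1⊕0⊕0⊕1⊕0⊕1⊕0⊕1⊕1⊕1 = 1
Parity bit = 1 (so all 12 bits XOR to 0).

110010101111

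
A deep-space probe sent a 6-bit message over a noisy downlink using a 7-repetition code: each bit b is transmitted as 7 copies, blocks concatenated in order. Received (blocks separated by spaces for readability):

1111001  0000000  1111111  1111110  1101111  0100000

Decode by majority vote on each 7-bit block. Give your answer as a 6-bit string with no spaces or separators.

101110

Block 1 (1111001): 5 ones → 1
Block 2 (0000000): 0 ones → 0
Block 3 (1111111): 7 ones → 1
Block 4 (1111110): 6 ones → 1
Block 5 (1101111): 6 ones → 1
Block 6 (0100000): 1 one → 0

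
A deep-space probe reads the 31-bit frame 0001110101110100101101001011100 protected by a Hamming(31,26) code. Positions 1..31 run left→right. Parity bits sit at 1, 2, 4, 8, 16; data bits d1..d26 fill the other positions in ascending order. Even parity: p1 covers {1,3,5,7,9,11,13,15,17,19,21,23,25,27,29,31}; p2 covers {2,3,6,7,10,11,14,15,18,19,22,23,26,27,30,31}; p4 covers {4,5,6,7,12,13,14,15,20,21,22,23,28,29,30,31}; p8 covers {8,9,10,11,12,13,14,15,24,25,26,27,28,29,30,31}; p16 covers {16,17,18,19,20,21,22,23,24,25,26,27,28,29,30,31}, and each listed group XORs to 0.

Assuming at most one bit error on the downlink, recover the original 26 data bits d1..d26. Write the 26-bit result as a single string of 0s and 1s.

s1 (pos 1,3,5,7,9,11,13,15,17,19,21,23,25,27,29,31): 0⊕0⊕1⊕0⊕0⊕1⊕0⊕0⊕1⊕1⊕0⊕0⊕1⊕1⊕1⊕0 = 1
s2 (pos 2,3,6,7,10,11,14,15,18,19,22,23,26,27,30,31): 0⊕0⊕1⊕0⊕1⊕1⊕1⊕0⊕0⊕1⊕1⊕0⊕0⊕1⊕0⊕0 = 1
s4 (pos 4,5,6,7,12,13,14,15,20,21,22,23,28,29,30,31): 1⊕1⊕1⊕0⊕1⊕0⊕1⊕0⊕1⊕0⊕1⊕0⊕1⊕1⊕0⊕0 = 1
s8 (pos 8,9,10,11,12,13,14,15,24,25,26,27,28,29,30,31): 1⊕0⊕1⊕1⊕1⊕0⊕1⊕0⊕0⊕1⊕0⊕1⊕1⊕1⊕0⊕0 = 1
s16 (pos 16,17,18,19,20,21,22,23,24,25,26,27,28,29,30,31): 0⊕1⊕0⊕1⊕1⊕0⊕1⊕0⊕0⊕1⊕0⊕1⊕1⊕1⊕0⊕0 = 0
Syndrome s16…s1 = 01111 → error at position 15.
Flip position 15: 0001110101110100101101001011100 → 0001110101110110101101001011100
Read data bits from positions 3,5,6,7,9,10,11,12,13,14,15,17,18,19,20,21,22,23,24,25,26,27,28,29,30,31: 01100111011101101001011100

01100111011101101001011100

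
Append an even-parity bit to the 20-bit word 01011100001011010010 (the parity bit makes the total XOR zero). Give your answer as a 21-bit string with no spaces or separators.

XOR of the 20 data bits: 0⊕1⊕0⊕1⊕1⊕1⊕0⊕0⊕0⊕0⊕1⊕0⊕1⊕1⊕0⊕1⊕0⊕0⊕1⊕0 = 1
Parity bit = 1 (so all 21 bits XOR to 0).

010111000010110100101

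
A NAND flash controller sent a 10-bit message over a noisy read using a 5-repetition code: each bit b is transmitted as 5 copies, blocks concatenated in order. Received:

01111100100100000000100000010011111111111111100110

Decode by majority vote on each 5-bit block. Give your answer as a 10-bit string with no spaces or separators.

1000001110

Block 1 (01111): 4 ones → 1
Block 2 (10010): 2 ones → 0
Block 3 (01000): 1 one → 0
Block 4 (00000): 0 ones → 0
Block 5 (10000): 1 one → 0
Block 6 (00100): 1 one → 0
Block 7 (11111): 5 ones → 1
Block 8 (11111): 5 ones → 1
Block 9 (11111): 5 ones → 1
Block 10 (00110): 2 ones → 0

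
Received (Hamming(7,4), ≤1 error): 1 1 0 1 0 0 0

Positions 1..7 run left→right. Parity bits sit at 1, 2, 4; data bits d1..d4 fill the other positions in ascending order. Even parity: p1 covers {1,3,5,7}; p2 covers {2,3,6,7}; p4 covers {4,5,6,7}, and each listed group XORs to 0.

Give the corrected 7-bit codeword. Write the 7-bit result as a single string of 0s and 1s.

1101001

s1 (pos 1,3,5,7): 1⊕0⊕0⊕0 = 1
s2 (pos 2,3,6,7): 1⊕0⊕0⊕0 = 1
s4 (pos 4,5,6,7): 1⊕0⊕0⊕0 = 1
Syndrome s4…s1 = 111 → error at position 7.
Flip position 7: 1101000 → 1101001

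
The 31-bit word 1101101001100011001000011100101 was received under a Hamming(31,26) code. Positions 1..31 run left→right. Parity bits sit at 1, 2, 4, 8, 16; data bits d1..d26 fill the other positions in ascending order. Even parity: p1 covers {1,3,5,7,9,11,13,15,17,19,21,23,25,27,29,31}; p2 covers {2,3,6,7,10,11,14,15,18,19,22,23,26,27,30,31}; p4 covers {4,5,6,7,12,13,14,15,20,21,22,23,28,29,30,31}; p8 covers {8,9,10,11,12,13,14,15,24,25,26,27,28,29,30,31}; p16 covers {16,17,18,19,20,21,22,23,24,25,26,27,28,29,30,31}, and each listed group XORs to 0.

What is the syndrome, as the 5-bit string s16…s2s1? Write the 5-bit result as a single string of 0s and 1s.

10001

s1 (pos 1,3,5,7,9,11,13,15,17,19,21,23,25,27,29,31): 1⊕0⊕1⊕1⊕0⊕1⊕0⊕1⊕0⊕1⊕0⊕0⊕1⊕0⊕1⊕1 = 1
s2 (pos 2,3,6,7,10,11,14,15,18,19,22,23,26,27,30,31): 1⊕0⊕0⊕1⊕1⊕1⊕0⊕1⊕0⊕1⊕0⊕0⊕1⊕0⊕0⊕1 = 0
s4 (pos 4,5,6,7,12,13,14,15,20,21,22,23,28,29,30,31): 1⊕1⊕0⊕1⊕0⊕0⊕0⊕1⊕0⊕0⊕0⊕0⊕0⊕1⊕0⊕1 = 0
s8 (pos 8,9,10,11,12,13,14,15,24,25,26,27,28,29,30,31): 0⊕0⊕1⊕1⊕0⊕0⊕0⊕1⊕1⊕1⊕1⊕0⊕0⊕1⊕0⊕1 = 0
s16 (pos 16,17,18,19,20,21,22,23,24,25,26,27,28,29,30,31): 1⊕0⊕0⊕1⊕0⊕0⊕0⊕0⊕1⊕1⊕1⊕0⊕0⊕1⊕0⊕1 = 1
Syndrome s16…s1 = 10001 → error at position 17.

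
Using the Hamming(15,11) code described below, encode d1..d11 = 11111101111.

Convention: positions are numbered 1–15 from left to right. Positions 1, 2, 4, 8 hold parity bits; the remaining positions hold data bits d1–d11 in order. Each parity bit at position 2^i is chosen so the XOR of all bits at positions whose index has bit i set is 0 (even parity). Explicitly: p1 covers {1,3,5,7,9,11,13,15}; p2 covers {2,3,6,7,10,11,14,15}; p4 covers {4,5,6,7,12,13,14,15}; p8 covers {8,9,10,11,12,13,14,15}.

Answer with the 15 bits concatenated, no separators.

Place data at non-parity positions: p1 p2 1 p4 1 1 1 p8 1 1 0 1 1 1 1
p1 (pos 1,3,5,7,9,11,13,15): XOR of data positions = 1⊕1⊕1⊕1⊕0⊕1⊕1 = 0
p2 (pos 2,3,6,7,10,11,14,15): XOR of data positions = 1⊕1⊕1⊕1⊕0⊕1⊕1 = 0
p4 (pos 4,5,6,7,12,13,14,15): XOR of data positions = 1⊕1⊕1⊕1⊕1⊕1⊕1 = 1
p8 (pos 8,9,10,11,12,13,14,15): XOR of data positions = 1⊕1⊕0⊕1⊕1⊕1⊕1 = 0
Codeword: 001111101101111

001111101101111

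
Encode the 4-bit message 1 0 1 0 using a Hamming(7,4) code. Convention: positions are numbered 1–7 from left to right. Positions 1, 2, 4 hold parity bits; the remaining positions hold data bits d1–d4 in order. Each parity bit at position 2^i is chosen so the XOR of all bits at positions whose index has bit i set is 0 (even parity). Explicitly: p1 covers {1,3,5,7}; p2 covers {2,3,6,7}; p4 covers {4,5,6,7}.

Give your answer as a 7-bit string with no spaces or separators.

1011010

Place data at non-parity positions: p1 p2 1 p4 0 1 0
p1 (pos 1,3,5,7): XOR of data positions = 1⊕0⊕0 = 1
p2 (pos 2,3,6,7): XOR of data positions = 1⊕1⊕0 = 0
p4 (pos 4,5,6,7): XOR of data positions = 0⊕1⊕0 = 1
Codeword: 1011010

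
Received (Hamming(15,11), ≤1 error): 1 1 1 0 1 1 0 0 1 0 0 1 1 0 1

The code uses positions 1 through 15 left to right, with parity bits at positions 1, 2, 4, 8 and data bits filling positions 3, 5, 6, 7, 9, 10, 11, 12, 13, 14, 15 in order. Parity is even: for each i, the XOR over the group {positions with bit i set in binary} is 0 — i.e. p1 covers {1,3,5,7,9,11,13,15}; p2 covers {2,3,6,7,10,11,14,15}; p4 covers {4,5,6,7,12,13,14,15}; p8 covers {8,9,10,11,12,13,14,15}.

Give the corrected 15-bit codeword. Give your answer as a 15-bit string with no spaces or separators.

s1 (pos 1,3,5,7,9,11,13,15): 1⊕1⊕1⊕0⊕1⊕0⊕1⊕1 = 0
s2 (pos 2,3,6,7,10,11,14,15): 1⊕1⊕1⊕0⊕0⊕0⊕0⊕1 = 0
s4 (pos 4,5,6,7,12,13,14,15): 0⊕1⊕1⊕0⊕1⊕1⊕0⊕1 = 1
s8 (pos 8,9,10,11,12,13,14,15): 0⊕1⊕0⊕0⊕1⊕1⊕0⊕1 = 0
Syndrome s8…s1 = 0100 → error at position 4.
Flip position 4: 111011001001101 → 111111001001101

111111001001101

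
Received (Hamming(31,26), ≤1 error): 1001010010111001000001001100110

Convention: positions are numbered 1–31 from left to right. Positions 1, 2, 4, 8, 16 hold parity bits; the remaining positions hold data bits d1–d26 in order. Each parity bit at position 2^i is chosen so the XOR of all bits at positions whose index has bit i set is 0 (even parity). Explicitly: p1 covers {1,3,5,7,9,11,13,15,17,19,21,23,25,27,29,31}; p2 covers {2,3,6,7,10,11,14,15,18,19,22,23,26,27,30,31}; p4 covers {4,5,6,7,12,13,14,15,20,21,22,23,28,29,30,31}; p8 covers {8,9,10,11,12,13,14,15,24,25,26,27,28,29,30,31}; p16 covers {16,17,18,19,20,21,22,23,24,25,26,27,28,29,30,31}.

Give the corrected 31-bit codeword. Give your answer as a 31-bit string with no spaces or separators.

1001000010111001000001001100110

s1 (pos 1,3,5,7,9,11,13,15,17,19,21,23,25,27,29,31): 1⊕0⊕0⊕0⊕1⊕1⊕1⊕0⊕0⊕0⊕0⊕0⊕1⊕0⊕1⊕0 = 0
s2 (pos 2,3,6,7,10,11,14,15,18,19,22,23,26,27,30,31): 0⊕0⊕1⊕0⊕0⊕1⊕0⊕0⊕0⊕0⊕1⊕0⊕1⊕0⊕1⊕0 = 1
s4 (pos 4,5,6,7,12,13,14,15,20,21,22,23,28,29,30,31): 1⊕0⊕1⊕0⊕1⊕1⊕0⊕0⊕0⊕0⊕1⊕0⊕0⊕1⊕1⊕0 = 1
s8 (pos 8,9,10,11,12,13,14,15,24,25,26,27,28,29,30,31): 0⊕1⊕0⊕1⊕1⊕1⊕0⊕0⊕0⊕1⊕1⊕0⊕0⊕1⊕1⊕0 = 0
s16 (pos 16,17,18,19,20,21,22,23,24,25,26,27,28,29,30,31): 1⊕0⊕0⊕0⊕0⊕0⊕1⊕0⊕0⊕1⊕1⊕0⊕0⊕1⊕1⊕0 = 0
Syndrome s16…s1 = 00110 → error at position 6.
Flip position 6: 1001010010111001000001001100110 → 1001000010111001000001001100110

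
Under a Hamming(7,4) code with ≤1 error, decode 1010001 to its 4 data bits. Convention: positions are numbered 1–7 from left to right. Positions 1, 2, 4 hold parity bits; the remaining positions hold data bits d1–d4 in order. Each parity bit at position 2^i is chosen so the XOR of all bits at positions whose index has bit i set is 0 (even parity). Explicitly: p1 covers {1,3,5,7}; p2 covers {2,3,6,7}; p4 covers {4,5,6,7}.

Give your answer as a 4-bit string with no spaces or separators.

1101

s1 (pos 1,3,5,7): 1⊕1⊕0⊕1 = 1
s2 (pos 2,3,6,7): 0⊕1⊕0⊕1 = 0
s4 (pos 4,5,6,7): 0⊕0⊕0⊕1 = 1
Syndrome s4…s1 = 101 → error at position 5.
Flip position 5: 1010001 → 1010101
Read data bits from positions 3,5,6,7: 1101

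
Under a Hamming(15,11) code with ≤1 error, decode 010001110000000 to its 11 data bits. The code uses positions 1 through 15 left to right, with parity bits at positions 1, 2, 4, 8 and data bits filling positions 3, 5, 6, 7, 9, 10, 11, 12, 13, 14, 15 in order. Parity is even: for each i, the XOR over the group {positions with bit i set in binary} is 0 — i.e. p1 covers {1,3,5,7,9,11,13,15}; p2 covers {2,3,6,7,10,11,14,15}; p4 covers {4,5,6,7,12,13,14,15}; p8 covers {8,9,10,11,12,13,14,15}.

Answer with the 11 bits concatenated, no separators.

s1 (pos 1,3,5,7,9,11,13,15): 0⊕0⊕0⊕1⊕0⊕0⊕0⊕0 = 1
s2 (pos 2,3,6,7,10,11,14,15): 1⊕0⊕1⊕1⊕0⊕0⊕0⊕0 = 1
s4 (pos 4,5,6,7,12,13,14,15): 0⊕0⊕1⊕1⊕0⊕0⊕0⊕0 = 0
s8 (pos 8,9,10,11,12,13,14,15): 1⊕0⊕0⊕0⊕0⊕0⊕0⊕0 = 1
Syndrome s8…s1 = 1011 → error at position 11.
Flip position 11: 010001110000000 → 010001110010000
Read data bits from positions 3,5,6,7,9,10,11,12,13,14,15: 00110010000

00110010000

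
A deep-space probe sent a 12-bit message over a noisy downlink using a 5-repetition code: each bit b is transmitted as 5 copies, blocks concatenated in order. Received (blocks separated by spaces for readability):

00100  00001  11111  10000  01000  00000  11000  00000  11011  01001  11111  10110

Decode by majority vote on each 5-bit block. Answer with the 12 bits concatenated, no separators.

Block 1 (00100): 1 one → 0
Block 2 (00001): 1 one → 0
Block 3 (11111): 5 ones → 1
Block 4 (10000): 1 one → 0
Block 5 (01000): 1 one → 0
Block 6 (00000): 0 ones → 0
Block 7 (11000): 2 ones → 0
Block 8 (00000): 0 ones → 0
Block 9 (11011): 4 ones → 1
Block 10 (01001): 2 ones → 0
Block 11 (11111): 5 ones → 1
Block 12 (10110): 3 ones → 1

001000001011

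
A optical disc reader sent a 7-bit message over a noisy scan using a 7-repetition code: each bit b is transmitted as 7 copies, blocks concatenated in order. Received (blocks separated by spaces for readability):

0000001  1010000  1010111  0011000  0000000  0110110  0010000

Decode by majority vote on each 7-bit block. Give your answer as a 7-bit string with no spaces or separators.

Block 1 (0000001): 1 one → 0
Block 2 (1010000): 2 ones → 0
Block 3 (1010111): 5 ones → 1
Block 4 (0011000): 2 ones → 0
Block 5 (0000000): 0 ones → 0
Block 6 (0110110): 4 ones → 1
Block 7 (0010000): 1 one → 0

0010010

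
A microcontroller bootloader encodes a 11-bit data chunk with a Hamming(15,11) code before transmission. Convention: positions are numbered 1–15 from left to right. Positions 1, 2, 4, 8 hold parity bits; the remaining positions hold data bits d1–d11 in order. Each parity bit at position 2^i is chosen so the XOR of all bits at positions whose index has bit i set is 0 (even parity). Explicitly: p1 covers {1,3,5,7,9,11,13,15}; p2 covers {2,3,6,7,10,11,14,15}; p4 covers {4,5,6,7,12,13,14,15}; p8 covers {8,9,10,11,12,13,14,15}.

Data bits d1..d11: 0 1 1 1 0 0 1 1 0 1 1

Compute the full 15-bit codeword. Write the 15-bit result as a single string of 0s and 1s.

010011100011011

Place data at non-parity positions: p1 p2 0 p4 1 1 1 p8 0 0 1 1 0 1 1
p1 (pos 1,3,5,7,9,11,13,15): XOR of data positions = 0⊕1⊕1⊕0⊕1⊕0⊕1 = 0
p2 (pos 2,3,6,7,10,11,14,15): XOR of data positions = 0⊕1⊕1⊕0⊕1⊕1⊕1 = 1
p4 (pos 4,5,6,7,12,13,14,15): XOR of data positions = 1⊕1⊕1⊕1⊕0⊕1⊕1 = 0
p8 (pos 8,9,10,11,12,13,14,15): XOR of data positions = 0⊕0⊕1⊕1⊕0⊕1⊕1 = 0
Codeword: 010011100011011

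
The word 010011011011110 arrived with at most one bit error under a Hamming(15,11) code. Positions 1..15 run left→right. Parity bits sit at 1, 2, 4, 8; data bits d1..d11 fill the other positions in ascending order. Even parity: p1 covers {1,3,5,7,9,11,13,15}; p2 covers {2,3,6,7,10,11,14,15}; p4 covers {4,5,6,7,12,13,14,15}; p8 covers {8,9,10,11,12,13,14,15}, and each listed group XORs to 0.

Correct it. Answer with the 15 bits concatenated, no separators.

s1 (pos 1,3,5,7,9,11,13,15): 0⊕0⊕1⊕0⊕1⊕1⊕1⊕0 = 0
s2 (pos 2,3,6,7,10,11,14,15): 1⊕0⊕1⊕0⊕0⊕1⊕1⊕0 = 0
s4 (pos 4,5,6,7,12,13,14,15): 0⊕1⊕1⊕0⊕1⊕1⊕1⊕0 = 1
s8 (pos 8,9,10,11,12,13,14,15): 1⊕1⊕0⊕1⊕1⊕1⊕1⊕0 = 0
Syndrome s8…s1 = 0100 → error at position 4.
Flip position 4: 010011011011110 → 010111011011110

010111011011110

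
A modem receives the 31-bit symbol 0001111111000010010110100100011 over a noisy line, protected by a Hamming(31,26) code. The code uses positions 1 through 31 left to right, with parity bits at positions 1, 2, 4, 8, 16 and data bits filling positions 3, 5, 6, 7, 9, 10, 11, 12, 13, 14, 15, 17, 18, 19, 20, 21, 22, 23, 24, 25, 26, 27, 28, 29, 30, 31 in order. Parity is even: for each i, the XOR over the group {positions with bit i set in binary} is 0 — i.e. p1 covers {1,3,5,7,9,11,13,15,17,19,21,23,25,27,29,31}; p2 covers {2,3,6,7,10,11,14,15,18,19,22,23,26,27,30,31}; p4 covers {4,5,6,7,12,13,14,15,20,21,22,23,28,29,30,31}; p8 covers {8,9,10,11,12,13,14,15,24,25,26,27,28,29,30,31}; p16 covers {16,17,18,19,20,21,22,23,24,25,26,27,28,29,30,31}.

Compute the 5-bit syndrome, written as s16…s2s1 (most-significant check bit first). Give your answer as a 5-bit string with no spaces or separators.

s1 (pos 1,3,5,7,9,11,13,15,17,19,21,23,25,27,29,31): 0⊕0⊕1⊕1⊕1⊕0⊕0⊕1⊕0⊕0⊕1⊕1⊕0⊕0⊕0⊕1 = 1
s2 (pos 2,3,6,7,10,11,14,15,18,19,22,23,26,27,30,31): 0⊕0⊕1⊕1⊕1⊕0⊕0⊕1⊕1⊕0⊕0⊕1⊕1⊕0⊕1⊕1 = 1
s4 (pos 4,5,6,7,12,13,14,15,20,21,22,23,28,29,30,31): 1⊕1⊕1⊕1⊕0⊕0⊕0⊕1⊕1⊕1⊕0⊕1⊕0⊕0⊕1⊕1 = 0
s8 (pos 8,9,10,11,12,13,14,15,24,25,26,27,28,29,30,31): 1⊕1⊕1⊕0⊕0⊕0⊕0⊕1⊕0⊕0⊕1⊕0⊕0⊕0⊕1⊕1 = 1
s16 (pos 16,17,18,19,20,21,22,23,24,25,26,27,28,29,30,31): 0⊕0⊕1⊕0⊕1⊕1⊕0⊕1⊕0⊕0⊕1⊕0⊕0⊕0⊕1⊕1 = 1
Syndrome s16…s1 = 11011 → error at position 27.

11011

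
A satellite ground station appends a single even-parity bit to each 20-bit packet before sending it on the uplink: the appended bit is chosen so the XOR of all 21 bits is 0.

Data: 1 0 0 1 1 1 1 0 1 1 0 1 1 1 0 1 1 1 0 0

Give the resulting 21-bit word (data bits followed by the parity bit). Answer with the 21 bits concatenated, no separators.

100111101101110111001

XOR of the 20 data bits: 1⊕0⊕0⊕1⊕1⊕1⊕1⊕0⊕1⊕1⊕0⊕1⊕1⊕1⊕0⊕1⊕1⊕1⊕0⊕0 = 1
Parity bit = 1 (so all 21 bits XOR to 0).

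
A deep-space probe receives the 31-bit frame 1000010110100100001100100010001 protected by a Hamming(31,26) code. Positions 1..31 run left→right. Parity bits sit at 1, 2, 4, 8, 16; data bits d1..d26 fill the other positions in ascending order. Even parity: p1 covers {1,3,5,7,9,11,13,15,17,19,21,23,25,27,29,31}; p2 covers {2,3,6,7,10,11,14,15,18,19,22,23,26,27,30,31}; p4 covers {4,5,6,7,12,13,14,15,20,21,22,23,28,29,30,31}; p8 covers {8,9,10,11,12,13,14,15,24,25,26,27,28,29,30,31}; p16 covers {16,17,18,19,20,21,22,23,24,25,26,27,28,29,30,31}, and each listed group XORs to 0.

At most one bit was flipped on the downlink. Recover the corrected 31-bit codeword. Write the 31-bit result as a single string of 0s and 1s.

1000010110100100001100000010001

s1 (pos 1,3,5,7,9,11,13,15,17,19,21,23,25,27,29,31): 1⊕0⊕0⊕0⊕1⊕1⊕0⊕0⊕0⊕1⊕0⊕1⊕0⊕1⊕0⊕1 = 1
s2 (pos 2,3,6,7,10,11,14,15,18,19,22,23,26,27,30,31): 0⊕0⊕1⊕0⊕0⊕1⊕1⊕0⊕0⊕1⊕0⊕1⊕0⊕1⊕0⊕1 = 1
s4 (pos 4,5,6,7,12,13,14,15,20,21,22,23,28,29,30,31): 0⊕0⊕1⊕0⊕0⊕0⊕1⊕0⊕1⊕0⊕0⊕1⊕0⊕0⊕0⊕1 = 1
s8 (pos 8,9,10,11,12,13,14,15,24,25,26,27,28,29,30,31): 1⊕1⊕0⊕1⊕0⊕0⊕1⊕0⊕0⊕0⊕0⊕1⊕0⊕0⊕0⊕1 = 0
s16 (pos 16,17,18,19,20,21,22,23,24,25,26,27,28,29,30,31): 0⊕0⊕0⊕1⊕1⊕0⊕0⊕1⊕0⊕0⊕0⊕1⊕0⊕0⊕0⊕1 = 1
Syndrome s16…s1 = 10111 → error at position 23.
Flip position 23: 1000010110100100001100100010001 → 1000010110100100001100000010001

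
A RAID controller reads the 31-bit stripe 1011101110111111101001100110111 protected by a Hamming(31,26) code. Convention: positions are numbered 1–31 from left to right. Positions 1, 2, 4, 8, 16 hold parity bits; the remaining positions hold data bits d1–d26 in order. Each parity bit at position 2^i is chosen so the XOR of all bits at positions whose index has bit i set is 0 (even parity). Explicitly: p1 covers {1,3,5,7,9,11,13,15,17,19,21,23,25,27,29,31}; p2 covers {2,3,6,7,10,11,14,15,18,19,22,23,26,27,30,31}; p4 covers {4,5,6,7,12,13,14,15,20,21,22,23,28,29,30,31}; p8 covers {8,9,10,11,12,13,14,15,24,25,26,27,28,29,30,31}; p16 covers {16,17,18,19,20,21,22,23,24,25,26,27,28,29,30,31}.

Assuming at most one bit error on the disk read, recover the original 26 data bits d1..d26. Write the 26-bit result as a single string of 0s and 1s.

s1 (pos 1,3,5,7,9,11,13,15,17,19,21,23,25,27,29,31): 1⊕1⊕1⊕1⊕1⊕1⊕1⊕1⊕1⊕1⊕0⊕1⊕0⊕1⊕1⊕1 = 0
s2 (pos 2,3,6,7,10,11,14,15,18,19,22,23,26,27,30,31): 0⊕1⊕0⊕1⊕0⊕1⊕1⊕1⊕0⊕1⊕1⊕1⊕1⊕1⊕1⊕1 = 0
s4 (pos 4,5,6,7,12,13,14,15,20,21,22,23,28,29,30,31): 1⊕1⊕0⊕1⊕1⊕1⊕1⊕1⊕0⊕0⊕1⊕1⊕0⊕1⊕1⊕1 = 0
s8 (pos 8,9,10,11,12,13,14,15,24,25,26,27,28,29,30,31): 1⊕1⊕0⊕1⊕1⊕1⊕1⊕1⊕0⊕0⊕1⊕1⊕0⊕1⊕1⊕1 = 0
s16 (pos 16,17,18,19,20,21,22,23,24,25,26,27,28,29,30,31): 1⊕1⊕0⊕1⊕0⊕0⊕1⊕1⊕0⊕0⊕1⊕1⊕0⊕1⊕1⊕1 = 0
Syndrome s16…s1 = 00000 → no error.
Read data bits from positions 3,5,6,7,9,10,11,12,13,14,15,17,18,19,20,21,22,23,24,25,26,27,28,29,30,31: 11011011111101001100110111

11011011111101001100110111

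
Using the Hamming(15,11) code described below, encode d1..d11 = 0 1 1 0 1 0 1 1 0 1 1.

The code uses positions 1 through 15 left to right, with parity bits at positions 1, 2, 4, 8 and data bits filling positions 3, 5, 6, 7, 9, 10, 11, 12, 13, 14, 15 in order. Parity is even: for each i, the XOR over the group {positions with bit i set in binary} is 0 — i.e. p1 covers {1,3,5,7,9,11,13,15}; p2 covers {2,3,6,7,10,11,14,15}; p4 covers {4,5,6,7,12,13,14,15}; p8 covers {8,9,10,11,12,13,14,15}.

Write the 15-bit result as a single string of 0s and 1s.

Place data at non-parity positions: p1 p2 0 p4 1 1 0 p8 1 0 1 1 0 1 1
p1 (pos 1,3,5,7,9,11,13,15): XOR of data positions = 0⊕1⊕0⊕1⊕1⊕0⊕1 = 0
p2 (pos 2,3,6,7,10,11,14,15): XOR of data positions = 0⊕1⊕0⊕0⊕1⊕1⊕1 = 0
p4 (pos 4,5,6,7,12,13,14,15): XOR of data positions = 1⊕1⊕0⊕1⊕0⊕1⊕1 = 1
p8 (pos 8,9,10,11,12,13,14,15): XOR of data positions = 1⊕0⊕1⊕1⊕0⊕1⊕1 = 1
Codeword: 000111011011011

000111011011011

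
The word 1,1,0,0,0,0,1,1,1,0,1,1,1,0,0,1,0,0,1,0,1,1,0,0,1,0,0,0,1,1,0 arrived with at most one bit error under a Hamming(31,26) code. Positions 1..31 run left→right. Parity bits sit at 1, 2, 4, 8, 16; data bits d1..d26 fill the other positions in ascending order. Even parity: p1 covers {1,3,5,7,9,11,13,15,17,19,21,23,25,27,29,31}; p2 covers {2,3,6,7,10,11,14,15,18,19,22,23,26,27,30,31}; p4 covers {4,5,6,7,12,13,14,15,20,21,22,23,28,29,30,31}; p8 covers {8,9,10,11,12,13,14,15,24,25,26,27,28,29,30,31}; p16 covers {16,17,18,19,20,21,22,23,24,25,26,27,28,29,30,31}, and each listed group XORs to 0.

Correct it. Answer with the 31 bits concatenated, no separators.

1100001110111001001001001000110

s1 (pos 1,3,5,7,9,11,13,15,17,19,21,23,25,27,29,31): 1⊕0⊕0⊕1⊕1⊕1⊕1⊕0⊕0⊕1⊕1⊕0⊕1⊕0⊕1⊕0 = 1
s2 (pos 2,3,6,7,10,11,14,15,18,19,22,23,26,27,30,31): 1⊕0⊕0⊕1⊕0⊕1⊕0⊕0⊕0⊕1⊕1⊕0⊕0⊕0⊕1⊕0 = 0
s4 (pos 4,5,6,7,12,13,14,15,20,21,22,23,28,29,30,31): 0⊕0⊕0⊕1⊕1⊕1⊕0⊕0⊕0⊕1⊕1⊕0⊕0⊕1⊕1⊕0 = 1
s8 (pos 8,9,10,11,12,13,14,15,24,25,26,27,28,29,30,31): 1⊕1⊕0⊕1⊕1⊕1⊕0⊕0⊕0⊕1⊕0⊕0⊕0⊕1⊕1⊕0 = 0
s16 (pos 16,17,18,19,20,21,22,23,24,25,26,27,28,29,30,31): 1⊕0⊕0⊕1⊕0⊕1⊕1⊕0⊕0⊕1⊕0⊕0⊕0⊕1⊕1⊕0 = 1
Syndrome s16…s1 = 10101 → error at position 21.
Flip position 21: 1100001110111001001011001000110 → 1100001110111001001001001000110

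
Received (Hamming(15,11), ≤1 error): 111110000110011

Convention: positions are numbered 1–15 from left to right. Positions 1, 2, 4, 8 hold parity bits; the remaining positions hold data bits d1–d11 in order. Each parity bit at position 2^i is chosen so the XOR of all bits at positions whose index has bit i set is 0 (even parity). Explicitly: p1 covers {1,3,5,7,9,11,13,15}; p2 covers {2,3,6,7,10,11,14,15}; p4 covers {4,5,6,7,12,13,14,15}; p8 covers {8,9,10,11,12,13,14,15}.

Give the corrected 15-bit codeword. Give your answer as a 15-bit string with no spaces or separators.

011110000110011

s1 (pos 1,3,5,7,9,11,13,15): 1⊕1⊕1⊕0⊕0⊕1⊕0⊕1 = 1
s2 (pos 2,3,6,7,10,11,14,15): 1⊕1⊕0⊕0⊕1⊕1⊕1⊕1 = 0
s4 (pos 4,5,6,7,12,13,14,15): 1⊕1⊕0⊕0⊕0⊕0⊕1⊕1 = 0
s8 (pos 8,9,10,11,12,13,14,15): 0⊕0⊕1⊕1⊕0⊕0⊕1⊕1 = 0
Syndrome s8…s1 = 0001 → error at position 1.
Flip position 1: 111110000110011 → 011110000110011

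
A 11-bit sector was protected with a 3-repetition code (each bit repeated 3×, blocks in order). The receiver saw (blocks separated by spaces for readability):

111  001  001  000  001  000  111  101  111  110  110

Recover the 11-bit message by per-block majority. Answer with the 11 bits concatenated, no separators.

10000011111

Block 1 (111): 3 ones → 1
Block 2 (001): 1 one → 0
Block 3 (001): 1 one → 0
Block 4 (000): 0 ones → 0
Block 5 (001): 1 one → 0
Block 6 (000): 0 ones → 0
Block 7 (111): 3 ones → 1
Block 8 (101): 2 ones → 1
Block 9 (111): 3 ones → 1
Block 10 (110): 2 ones → 1
Block 11 (110): 2 ones → 1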